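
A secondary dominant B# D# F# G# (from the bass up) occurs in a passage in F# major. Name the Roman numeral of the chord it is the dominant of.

V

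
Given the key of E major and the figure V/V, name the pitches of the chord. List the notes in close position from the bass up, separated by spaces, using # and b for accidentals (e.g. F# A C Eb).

F# A# C#

The slash means an applied dominant: we want the dominant of V. In E major, V is B major, and its dominant is built on F#.
Building a major triad on F# gives F#-A#-C#.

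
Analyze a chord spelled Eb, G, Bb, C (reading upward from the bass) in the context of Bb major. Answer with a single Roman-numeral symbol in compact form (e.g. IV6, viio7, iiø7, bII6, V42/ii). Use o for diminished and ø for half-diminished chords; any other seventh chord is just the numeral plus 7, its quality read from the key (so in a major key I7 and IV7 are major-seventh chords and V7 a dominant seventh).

ii65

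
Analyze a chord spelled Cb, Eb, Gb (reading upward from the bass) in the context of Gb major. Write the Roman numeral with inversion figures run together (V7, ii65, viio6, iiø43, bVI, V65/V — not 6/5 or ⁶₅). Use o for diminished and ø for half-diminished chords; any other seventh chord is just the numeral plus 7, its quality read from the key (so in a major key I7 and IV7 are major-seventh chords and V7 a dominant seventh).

IV

The pitches Cb-Eb-Gb form a major triad rooted on Cb.
Cb is scale degree 4 in Gb major, and a major triad on that degree is written IV.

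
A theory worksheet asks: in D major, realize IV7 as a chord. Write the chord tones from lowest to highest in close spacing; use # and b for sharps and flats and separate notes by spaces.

G B D F#

The numeral's case and figure indicate a major seventh chord. In D major its root, scale degree 4, is G.
Stacking thirds from G gives G-B-D-F#.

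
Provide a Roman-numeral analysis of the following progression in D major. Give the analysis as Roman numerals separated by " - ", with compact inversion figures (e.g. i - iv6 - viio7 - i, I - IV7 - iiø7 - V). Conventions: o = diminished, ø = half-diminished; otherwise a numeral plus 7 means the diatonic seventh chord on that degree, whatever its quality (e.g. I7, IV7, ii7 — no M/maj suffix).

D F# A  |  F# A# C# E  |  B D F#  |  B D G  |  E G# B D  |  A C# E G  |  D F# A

I - V7/vi - vi - IV6 - V7/V - V7 - I

D-F#-A: major triad on D = scale degree 1 → I.
F#-A#-C#-E: chromatic; F# is V of vi, so V7/vi.
B-D-F#: root B is the submediant; minor triad there is vi.
B-D-G has root G, degree 4 in D major, so IV6.
E-G#-B-D: chromatic; E is V of V, so V7/V.
A-C#-E-G: dominant seventh chord on A = scale degree 5 → V7.
D-F#-A has root D, degree 1 in D major, so I.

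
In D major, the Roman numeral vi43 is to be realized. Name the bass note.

F#

vi in D major has root B; the chord is B-D-F#-A.
The figure 43 means second inversion — the fifth is in the bass.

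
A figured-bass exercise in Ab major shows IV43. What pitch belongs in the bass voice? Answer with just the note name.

Ab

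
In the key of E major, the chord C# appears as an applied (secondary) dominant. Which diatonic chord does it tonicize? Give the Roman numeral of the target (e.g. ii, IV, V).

The chord is a major triad on C#.
A dominant resolves down a perfect fifth: C# → F#. In E major, F# is scale degree 2, i.e. ii.

ii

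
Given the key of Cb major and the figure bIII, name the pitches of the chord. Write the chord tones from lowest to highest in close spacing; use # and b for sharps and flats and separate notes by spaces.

Ebb Gb Bbb

bIII is a major triad on the lowered third degree, borrowed from the parallel minor. In Cb major that root is Ebb.
So the chord is Ebb-Gb-Bbb.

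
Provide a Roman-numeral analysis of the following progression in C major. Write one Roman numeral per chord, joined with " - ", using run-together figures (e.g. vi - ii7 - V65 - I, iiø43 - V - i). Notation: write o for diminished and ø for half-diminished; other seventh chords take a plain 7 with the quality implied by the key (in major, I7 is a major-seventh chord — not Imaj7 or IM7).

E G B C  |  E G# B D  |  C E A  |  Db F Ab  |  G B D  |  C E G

E-G-B-C: root C is the tonic; major seventh chord there is I65.
E-G#-B-D is the secondary dominant of vi (dominant seventh chord on E): V7/vi.
C-E-A: root A is the submediant; minor triad there is vi6.
Db-F-Ab is non-diatonic — a major triad on the lowered supertonic (Db): the Neapolitan chord, bII.
G-B-D: root G is the dominant; major triad there is V.
C-E-G: major triad on C = scale degree 1 → I.

I65 - V7/vi - vi6 - bII - V - I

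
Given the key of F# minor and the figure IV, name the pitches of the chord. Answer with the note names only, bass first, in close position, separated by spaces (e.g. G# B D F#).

Scale degree 4 in F# minor is B; here the chord built on it is altered to a major triad. IV is the major subdominant, borrowed from the parallel major.
So the chord is B-D#-F#.

B D# F#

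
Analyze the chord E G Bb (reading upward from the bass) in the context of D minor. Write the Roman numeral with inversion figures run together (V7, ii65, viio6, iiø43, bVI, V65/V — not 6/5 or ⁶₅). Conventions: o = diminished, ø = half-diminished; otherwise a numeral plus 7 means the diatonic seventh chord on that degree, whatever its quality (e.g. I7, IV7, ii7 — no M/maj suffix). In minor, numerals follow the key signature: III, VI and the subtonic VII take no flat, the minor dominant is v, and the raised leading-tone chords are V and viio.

iio

The pitches E-G-Bb form a diminished triad rooted on E.
E is scale degree 2 in D minor, and a diminished triad on that degree is written iio.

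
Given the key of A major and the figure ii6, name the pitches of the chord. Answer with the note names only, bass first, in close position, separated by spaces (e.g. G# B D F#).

D F# B

In A major, the second degree is B, and the diatonic chord built there is a minor triad.
Stacking thirds from B gives B-D-F#.
The figured bass 6 indicates first inversion, placing the third (D) in the bass: D-F#-B.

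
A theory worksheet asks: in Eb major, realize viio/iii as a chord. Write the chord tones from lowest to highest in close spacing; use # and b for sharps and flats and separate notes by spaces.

The slash marks an applied leading-tone chord: viio of iii. In Eb major, iii is G, so the leading tone to it is F#, a half step below.
Building a diminished triad on F# gives F#-A-C.

F# A C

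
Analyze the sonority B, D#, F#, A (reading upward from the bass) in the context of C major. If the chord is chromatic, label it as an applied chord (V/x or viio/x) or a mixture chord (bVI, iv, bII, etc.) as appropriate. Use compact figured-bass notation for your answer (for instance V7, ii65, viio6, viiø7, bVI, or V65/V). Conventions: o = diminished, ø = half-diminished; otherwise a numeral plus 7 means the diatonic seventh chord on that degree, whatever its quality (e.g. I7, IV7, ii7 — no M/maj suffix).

V7/iii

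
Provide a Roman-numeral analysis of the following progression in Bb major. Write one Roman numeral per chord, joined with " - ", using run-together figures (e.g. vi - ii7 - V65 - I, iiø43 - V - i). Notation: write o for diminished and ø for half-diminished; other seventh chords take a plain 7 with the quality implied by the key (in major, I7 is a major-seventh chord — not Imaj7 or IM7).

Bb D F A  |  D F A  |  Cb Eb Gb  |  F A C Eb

I7 - iii - bII - V7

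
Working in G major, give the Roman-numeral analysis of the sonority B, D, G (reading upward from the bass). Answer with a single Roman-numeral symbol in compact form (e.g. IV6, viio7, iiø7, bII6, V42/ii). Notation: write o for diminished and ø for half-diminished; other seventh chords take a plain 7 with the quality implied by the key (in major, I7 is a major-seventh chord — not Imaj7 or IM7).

I6

Stacked in thirds the chord is G-B-D: a major triad on G.
In G major, G is the tonic; the diatonic major triad there is I.
With B in the bass the chord is in first inversion, so the figured bass is 6.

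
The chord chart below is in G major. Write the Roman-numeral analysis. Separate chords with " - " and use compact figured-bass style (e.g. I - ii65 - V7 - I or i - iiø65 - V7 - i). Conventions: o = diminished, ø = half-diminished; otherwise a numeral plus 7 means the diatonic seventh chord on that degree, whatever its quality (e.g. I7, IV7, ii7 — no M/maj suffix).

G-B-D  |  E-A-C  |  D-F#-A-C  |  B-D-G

G-B-D: root G is the tonic; major triad there is I.
E-A-C has root A, degree 2 in G major, so ii64.
D-F#-A-C: dominant seventh chord on D = scale degree 5 → V7.
B-D-G: major triad on G = scale degree 1 → I6.

I - ii64 - V7 - I6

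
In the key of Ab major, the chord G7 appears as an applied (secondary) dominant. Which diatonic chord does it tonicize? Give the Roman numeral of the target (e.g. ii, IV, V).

iii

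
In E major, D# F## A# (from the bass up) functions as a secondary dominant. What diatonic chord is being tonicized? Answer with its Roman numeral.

The chord is a major triad on D#.
A dominant resolves down a perfect fifth: D# → G#. In E major, G# is scale degree 3, i.e. iii.

iii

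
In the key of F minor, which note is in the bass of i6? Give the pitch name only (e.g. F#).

i in F minor has root F; the chord is F-Ab-C.
The figure 6 means first inversion — the third is in the bass.

Ab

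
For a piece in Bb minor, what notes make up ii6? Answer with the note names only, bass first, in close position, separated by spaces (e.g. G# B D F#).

Scale degree 2 in Bb minor is C; here the chord built on it is altered to a minor triad. ii6 is the minor supertonic, borrowed from the parallel major (the Dorian ii).
So the chord is C-Eb-G.
The figured bass 6 indicates first inversion, placing the third (Eb) in the bass: Eb-G-C.

Eb G C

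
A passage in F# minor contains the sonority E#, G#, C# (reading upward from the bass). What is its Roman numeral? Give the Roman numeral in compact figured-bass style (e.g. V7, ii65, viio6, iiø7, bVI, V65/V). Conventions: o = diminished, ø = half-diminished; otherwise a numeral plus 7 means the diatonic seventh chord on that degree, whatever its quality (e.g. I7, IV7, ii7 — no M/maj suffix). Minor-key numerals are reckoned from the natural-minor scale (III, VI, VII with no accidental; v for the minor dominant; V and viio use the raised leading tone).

V6

The pitches C#-E#-G# form a major triad rooted on C#.
In F# minor, C# is the dominant; the diatonic major triad there is V.
With E# in the bass the chord is in first inversion, so the figured bass is 6.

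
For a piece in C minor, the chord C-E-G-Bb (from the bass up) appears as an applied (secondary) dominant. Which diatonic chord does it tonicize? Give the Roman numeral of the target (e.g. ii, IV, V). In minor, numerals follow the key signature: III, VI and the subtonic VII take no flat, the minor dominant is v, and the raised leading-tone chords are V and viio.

iv

The chord is a dominant seventh chord on C.
A dominant resolves down a perfect fifth: C → F. In C minor, F is scale degree 4, i.e. iv.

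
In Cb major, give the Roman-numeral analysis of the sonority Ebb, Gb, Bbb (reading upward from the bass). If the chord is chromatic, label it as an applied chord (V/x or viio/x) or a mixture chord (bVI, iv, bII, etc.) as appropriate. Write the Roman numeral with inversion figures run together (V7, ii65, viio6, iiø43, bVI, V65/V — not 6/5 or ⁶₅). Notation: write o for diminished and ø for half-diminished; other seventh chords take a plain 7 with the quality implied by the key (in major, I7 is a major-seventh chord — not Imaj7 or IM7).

Stacked in thirds the chord is Ebb-Gb-Bbb: a major triad on Ebb.
Ebb is the lowered third degree of Cb major (diatonic 3 would be Eb). This is a major triad on the lowered third degree, borrowed from the parallel minor.

bIII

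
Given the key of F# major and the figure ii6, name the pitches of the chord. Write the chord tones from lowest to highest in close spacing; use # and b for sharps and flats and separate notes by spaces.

B D# G#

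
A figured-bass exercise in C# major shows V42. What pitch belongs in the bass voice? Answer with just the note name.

F#

V in C# major has root G#; the chord is G#-B#-D#-F#.
The figure 42 means third inversion — the seventh is in the bass.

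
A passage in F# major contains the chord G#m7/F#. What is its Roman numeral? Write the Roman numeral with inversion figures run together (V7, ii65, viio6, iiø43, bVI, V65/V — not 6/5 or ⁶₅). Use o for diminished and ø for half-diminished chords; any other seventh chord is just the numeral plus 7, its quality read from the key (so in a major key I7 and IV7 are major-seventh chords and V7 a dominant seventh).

ii42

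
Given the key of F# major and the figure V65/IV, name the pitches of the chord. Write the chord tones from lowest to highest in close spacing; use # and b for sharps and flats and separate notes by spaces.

A# C# E F#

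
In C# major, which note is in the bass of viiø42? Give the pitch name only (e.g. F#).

A#

viiø in C# major has root B#; the chord is B#-D#-F#-A#.
The figure 42 means third inversion — the seventh is in the bass.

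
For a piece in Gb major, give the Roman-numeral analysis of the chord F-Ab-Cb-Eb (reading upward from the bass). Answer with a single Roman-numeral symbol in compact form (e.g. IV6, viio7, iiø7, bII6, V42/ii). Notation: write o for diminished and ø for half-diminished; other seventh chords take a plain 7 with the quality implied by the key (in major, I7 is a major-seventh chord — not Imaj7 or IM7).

viiø7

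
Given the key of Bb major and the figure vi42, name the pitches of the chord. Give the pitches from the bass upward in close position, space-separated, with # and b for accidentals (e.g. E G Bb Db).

F G Bb D

In Bb major, the sixth degree is G, and the diatonic chord built there is a minor seventh chord.
Stacking thirds from G gives G-Bb-D-F.
The figured bass 42 indicates third inversion, placing the seventh (F) in the bass: F-G-Bb-D.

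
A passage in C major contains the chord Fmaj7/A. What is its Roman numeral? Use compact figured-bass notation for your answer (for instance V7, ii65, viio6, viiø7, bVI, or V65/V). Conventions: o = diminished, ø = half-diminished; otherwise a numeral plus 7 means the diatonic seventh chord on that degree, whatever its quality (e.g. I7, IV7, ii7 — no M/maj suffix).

IV65

The pitches F-A-C-E form a major seventh chord rooted on F.
F is scale degree 4 in C major, and a major seventh chord on that degree is written IV7.
With A in the bass the chord is in first inversion, so the figured bass is 65.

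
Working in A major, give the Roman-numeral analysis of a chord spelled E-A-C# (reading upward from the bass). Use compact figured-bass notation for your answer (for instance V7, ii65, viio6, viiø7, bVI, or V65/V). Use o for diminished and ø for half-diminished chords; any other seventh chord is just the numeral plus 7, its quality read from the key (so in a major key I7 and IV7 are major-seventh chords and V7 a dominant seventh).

I64

Stacked in thirds the chord is A-C#-E: a major triad on A.
In A major, A is the tonic; the diatonic major triad there is I.
With E in the bass the chord is in second inversion, so the figured bass is 64.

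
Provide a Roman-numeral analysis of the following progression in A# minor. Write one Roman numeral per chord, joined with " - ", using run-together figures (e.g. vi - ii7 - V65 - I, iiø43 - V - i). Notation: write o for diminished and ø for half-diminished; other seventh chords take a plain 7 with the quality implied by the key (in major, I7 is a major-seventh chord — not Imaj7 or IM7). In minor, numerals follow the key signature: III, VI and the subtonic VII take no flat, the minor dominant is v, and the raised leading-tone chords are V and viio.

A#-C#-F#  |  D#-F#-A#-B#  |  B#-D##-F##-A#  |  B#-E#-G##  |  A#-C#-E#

VI6 - iiø65 - V7/V - V64 - i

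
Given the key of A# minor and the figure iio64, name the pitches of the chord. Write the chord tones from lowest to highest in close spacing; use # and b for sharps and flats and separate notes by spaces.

The numeral's case and figure indicate a diminished triad. In A# minor its root, scale degree 2, is B#.
Stacking thirds from B# gives B#-D#-F#.
The figured bass 64 indicates second inversion, placing the fifth (F#) in the bass: F#-B#-D#.

F# B# D#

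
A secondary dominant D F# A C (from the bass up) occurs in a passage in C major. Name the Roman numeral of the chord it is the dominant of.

V

The chord is a dominant seventh chord on D.
A dominant resolves down a perfect fifth: D → G. In C major, G is scale degree 5, i.e. V.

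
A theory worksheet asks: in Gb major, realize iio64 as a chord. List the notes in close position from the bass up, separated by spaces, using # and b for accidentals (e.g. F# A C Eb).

Ebb Ab Cb

iio64 is the diminished supertonic triad, borrowed from the parallel minor. In Gb major that root is Ab.
So the chord is Ab-Cb-Ebb, a diminished triad.
The figured bass 64 indicates second inversion, placing the fifth (Ebb) in the bass: Ebb-Ab-Cb.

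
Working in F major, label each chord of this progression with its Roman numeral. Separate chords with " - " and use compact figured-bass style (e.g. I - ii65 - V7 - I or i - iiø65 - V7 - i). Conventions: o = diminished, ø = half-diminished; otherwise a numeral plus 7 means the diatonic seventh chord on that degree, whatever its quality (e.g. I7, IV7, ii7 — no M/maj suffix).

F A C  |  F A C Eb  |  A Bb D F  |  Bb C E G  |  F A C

I - V7/IV - IV42 - V42 - I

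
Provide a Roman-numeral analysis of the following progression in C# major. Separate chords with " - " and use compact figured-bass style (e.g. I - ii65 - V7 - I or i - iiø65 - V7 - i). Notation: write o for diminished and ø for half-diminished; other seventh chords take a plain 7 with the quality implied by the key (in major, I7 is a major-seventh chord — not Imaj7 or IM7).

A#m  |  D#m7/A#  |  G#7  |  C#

A#m has root A#, degree 6 in C# major, so vi.
D#m7/A# has root D#, degree 2 in C# major, so ii43.
G#7: root G# is the dominant; dominant seventh chord there is V7.
C# has root C#, degree 1 in C# major, so I.

vi - ii43 - V7 - I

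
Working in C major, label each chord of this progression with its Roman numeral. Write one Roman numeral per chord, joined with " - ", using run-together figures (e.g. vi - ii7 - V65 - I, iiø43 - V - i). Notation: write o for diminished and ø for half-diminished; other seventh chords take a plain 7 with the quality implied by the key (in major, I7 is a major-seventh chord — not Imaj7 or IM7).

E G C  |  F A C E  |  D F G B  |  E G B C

I6 - IV7 - V43 - I65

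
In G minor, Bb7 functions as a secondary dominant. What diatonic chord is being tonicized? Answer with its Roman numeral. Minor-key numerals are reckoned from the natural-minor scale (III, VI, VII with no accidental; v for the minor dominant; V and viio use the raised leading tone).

The chord is a dominant seventh chord on Bb.
A dominant resolves down a perfect fifth: Bb → Eb. In G minor, Eb is scale degree 6, i.e. VI.

VI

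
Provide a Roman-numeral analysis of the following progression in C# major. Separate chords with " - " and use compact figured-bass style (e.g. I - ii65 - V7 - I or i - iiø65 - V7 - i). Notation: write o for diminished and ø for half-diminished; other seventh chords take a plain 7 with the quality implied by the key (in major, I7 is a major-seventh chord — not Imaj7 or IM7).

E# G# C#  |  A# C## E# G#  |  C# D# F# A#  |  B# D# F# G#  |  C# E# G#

I6 - V7/ii - ii42 - V65 - I

E#-G#-C#: root C# is the tonic; major triad there is I6.
A#-C##-E#-G#: chromatic; A# is V of ii, so V7/ii.
C#-D#-F#-A#: root D# is the supertonic; minor seventh chord there is ii42.
B#-D#-F#-G#: root G# is the dominant; dominant seventh chord there is V65.
C#-E#-G#: major triad on C# = scale degree 1 → I.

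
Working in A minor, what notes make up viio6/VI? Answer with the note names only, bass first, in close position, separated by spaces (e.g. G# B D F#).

viio6/VI is a secondary leading-tone chord. The target VI is F in A minor; the applied chord is rooted a semitone below, on E.
Building a diminished triad on E gives E-G-Bb.
The figured bass 6 indicates first inversion, placing the third (G) in the bass: G-Bb-E.

G Bb E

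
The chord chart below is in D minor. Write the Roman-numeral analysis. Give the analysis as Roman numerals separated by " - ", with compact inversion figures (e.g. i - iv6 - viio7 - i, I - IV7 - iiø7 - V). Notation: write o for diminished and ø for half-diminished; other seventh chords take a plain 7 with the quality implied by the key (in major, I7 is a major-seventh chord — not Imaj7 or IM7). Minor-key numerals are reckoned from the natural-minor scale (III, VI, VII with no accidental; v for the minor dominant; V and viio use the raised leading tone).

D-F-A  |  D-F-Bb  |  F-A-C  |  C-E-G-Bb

i - VI6 - III - VII7

D-F-A: minor triad on D = scale degree 1 → i.
D-F-Bb: root Bb is the submediant; major triad there is VI6.
F-A-C has root F, degree 3 in D minor, so III.
C-E-G-Bb: root C is the subtonic; dominant seventh chord there is VII7.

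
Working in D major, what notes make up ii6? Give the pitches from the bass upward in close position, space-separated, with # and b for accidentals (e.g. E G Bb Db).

G B E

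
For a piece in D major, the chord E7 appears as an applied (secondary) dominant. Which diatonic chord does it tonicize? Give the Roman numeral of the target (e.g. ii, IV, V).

The chord is a dominant seventh chord on E.
A dominant resolves down a perfect fifth: E → A. In D major, A is scale degree 5, i.e. V.

V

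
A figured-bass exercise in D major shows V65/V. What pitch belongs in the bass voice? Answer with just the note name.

G#

The applied chord V65/V is rooted on E: E-G#-B-D.
The figure 65 means first inversion — the third is in the bass.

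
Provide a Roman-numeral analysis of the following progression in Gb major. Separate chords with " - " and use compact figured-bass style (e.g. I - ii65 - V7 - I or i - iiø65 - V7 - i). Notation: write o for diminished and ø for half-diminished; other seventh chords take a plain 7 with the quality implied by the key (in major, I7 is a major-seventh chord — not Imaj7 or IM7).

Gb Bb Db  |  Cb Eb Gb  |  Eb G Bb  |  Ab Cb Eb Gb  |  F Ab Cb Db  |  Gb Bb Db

I - IV - V/ii - ii7 - V65 - I

Gb-Bb-Db: root Gb is the tonic; major triad there is I.
Cb-Eb-Gb has root Cb, degree 4 in Gb major, so IV.
Eb-G-Bb is the secondary dominant of ii (major triad on Eb): V/ii.
Ab-Cb-Eb-Gb has root Ab, degree 2 in Gb major, so ii7.
F-Ab-Cb-Db has root Db, degree 5 in Gb major, so V65.
Gb-Bb-Db: major triad on Gb = scale degree 1 → I.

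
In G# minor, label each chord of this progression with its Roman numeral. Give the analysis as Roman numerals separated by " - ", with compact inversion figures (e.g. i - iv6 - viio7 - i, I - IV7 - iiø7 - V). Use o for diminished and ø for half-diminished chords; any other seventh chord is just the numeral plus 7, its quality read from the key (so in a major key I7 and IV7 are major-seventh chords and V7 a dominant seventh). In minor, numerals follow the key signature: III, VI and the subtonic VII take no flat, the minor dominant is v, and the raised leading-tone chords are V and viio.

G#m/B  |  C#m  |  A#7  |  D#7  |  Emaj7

i6 - iv - V7/V - V7 - VI7

G#m/B has root G#, degree 1 in G# minor, so i6.
C#m: minor triad on C# = scale degree 4 → iv.
A#7: chromatic; A# is V of V, so V7/V.
D#7: dominant seventh chord on D# = scale degree 5 → V7.
Emaj7 has root E, degree 6 in G# minor, so VI7.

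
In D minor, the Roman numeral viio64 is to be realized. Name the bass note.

viio in D minor has root C#; the chord is C#-E-G.
The figure 64 means second inversion — the fifth is in the bass.

G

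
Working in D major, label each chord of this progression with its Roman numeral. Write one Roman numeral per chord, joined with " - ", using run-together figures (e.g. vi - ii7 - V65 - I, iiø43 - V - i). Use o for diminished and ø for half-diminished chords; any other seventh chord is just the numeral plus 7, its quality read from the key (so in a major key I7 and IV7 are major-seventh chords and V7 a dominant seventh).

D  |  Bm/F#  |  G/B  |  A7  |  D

I - vi64 - IV6 - V7 - I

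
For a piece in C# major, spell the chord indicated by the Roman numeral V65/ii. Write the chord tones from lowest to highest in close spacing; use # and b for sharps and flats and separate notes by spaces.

C## E# G# A#

The slash means an applied dominant: we want the dominant of ii. In C# major, ii is D# minor, and its dominant is built on A#.
Building a dominant seventh chord on A# gives A#-C##-E#-G#.
With the 65 figure the chord is in first inversion; from the bass C## upward in close position it reads C##-E#-G#-A#.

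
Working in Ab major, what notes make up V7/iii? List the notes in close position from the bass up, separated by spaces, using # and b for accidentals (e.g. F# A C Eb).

G B D F

The slash means an applied dominant: we want the dominant of iii. In Ab major, iii is C minor, and its dominant is built on G.
Building a dominant seventh chord on G gives G-B-D-F.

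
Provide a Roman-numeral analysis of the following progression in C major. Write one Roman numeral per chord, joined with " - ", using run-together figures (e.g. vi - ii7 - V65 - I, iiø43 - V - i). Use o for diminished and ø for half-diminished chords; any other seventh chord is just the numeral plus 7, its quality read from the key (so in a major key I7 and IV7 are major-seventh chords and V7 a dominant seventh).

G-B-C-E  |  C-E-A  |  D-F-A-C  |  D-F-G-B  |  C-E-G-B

I43 - vi6 - ii7 - V43 - I7

G-B-C-E has root C, degree 1 in C major, so I43.
C-E-A has root A, degree 6 in C major, so vi6.
D-F-A-C: minor seventh chord on D = scale degree 2 → ii7.
D-F-G-B: dominant seventh chord on G = scale degree 5 → V43.
C-E-G-B: root C is the tonic; major seventh chord there is I7.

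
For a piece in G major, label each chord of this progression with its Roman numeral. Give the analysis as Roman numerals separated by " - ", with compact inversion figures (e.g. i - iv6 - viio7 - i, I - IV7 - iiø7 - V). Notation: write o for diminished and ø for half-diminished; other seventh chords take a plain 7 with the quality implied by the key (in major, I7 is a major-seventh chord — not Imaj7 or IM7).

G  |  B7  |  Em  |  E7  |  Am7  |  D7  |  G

I - V7/vi - vi - V7/ii - ii7 - V7 - I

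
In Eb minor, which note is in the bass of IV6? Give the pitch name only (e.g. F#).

C

IV in Eb minor has root Ab; the chord is Ab-C-Eb.
The figure 6 means first inversion — the third is in the bass.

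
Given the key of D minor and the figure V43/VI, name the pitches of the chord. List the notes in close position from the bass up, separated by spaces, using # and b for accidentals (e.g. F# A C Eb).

V43/VI is a secondary dominant — the dominant seventh of VI. VI in D minor is Bb, so the applied chord's root is F, a perfect fifth above.
Building a dominant seventh chord on F gives F-A-C-Eb.
With the 43 figure the chord is in second inversion; from the bass C upward in close position it reads C-Eb-F-A.

C Eb F A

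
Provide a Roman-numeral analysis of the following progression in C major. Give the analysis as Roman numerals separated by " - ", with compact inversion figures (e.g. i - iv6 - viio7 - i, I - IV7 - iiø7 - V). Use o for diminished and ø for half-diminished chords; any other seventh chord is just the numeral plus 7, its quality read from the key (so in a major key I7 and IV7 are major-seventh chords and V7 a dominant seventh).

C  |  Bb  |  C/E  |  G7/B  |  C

I - bVII - I6 - V65 - I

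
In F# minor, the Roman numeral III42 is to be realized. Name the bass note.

G#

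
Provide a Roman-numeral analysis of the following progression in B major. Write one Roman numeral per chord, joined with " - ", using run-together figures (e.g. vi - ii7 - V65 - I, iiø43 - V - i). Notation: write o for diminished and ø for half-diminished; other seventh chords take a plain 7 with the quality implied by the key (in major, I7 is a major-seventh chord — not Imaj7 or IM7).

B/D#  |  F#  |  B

B/D#: major triad on B = scale degree 1 → I6.
F#: root F# is the dominant; major triad there is V.
B: major triad on B = scale degree 1 → I.

I6 - V - I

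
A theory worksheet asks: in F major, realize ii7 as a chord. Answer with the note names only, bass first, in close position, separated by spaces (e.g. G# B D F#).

G Bb D F

In F major, the second degree is G, and the diatonic chord built there is a minor seventh chord.
That chord is spelled G-Bb-D-F.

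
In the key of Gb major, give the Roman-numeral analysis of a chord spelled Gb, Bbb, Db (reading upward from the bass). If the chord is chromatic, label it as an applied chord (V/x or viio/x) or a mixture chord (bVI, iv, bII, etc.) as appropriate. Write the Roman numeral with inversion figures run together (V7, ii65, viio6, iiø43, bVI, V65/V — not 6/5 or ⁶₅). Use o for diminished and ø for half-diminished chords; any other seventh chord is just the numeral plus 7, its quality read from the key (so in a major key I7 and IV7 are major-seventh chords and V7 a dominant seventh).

Stacked in thirds the chord is Gb-Bbb-Db: a minor triad on Gb.
Gb is the first degree of Gb major. This is the minor tonic, borrowed from the parallel minor.

i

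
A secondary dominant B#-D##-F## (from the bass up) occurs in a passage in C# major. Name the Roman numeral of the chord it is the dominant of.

iii

The chord is a major triad on B#.
A dominant resolves down a perfect fifth: B# → E#. In C# major, E# is scale degree 3, i.e. iii.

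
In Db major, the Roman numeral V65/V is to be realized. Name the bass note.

G

The applied chord V65/V is rooted on Eb: Eb-G-Bb-Db.
The figure 65 means first inversion — the third is in the bass.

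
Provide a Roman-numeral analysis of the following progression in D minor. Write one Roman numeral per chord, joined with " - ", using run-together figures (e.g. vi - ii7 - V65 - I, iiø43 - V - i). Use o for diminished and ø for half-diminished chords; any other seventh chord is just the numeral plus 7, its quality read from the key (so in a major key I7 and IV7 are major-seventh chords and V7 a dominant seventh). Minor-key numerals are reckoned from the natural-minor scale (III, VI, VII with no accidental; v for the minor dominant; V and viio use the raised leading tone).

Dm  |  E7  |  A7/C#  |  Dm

i - V7/V - V65 - i

Dm has root D, degree 1 in D minor, so i.
E7: a dominant seventh chord on E, the applied dominant of V → V7/V.
A7/C# has root A, degree 5 in D minor, so V65.
Dm: minor triad on D = scale degree 1 → i.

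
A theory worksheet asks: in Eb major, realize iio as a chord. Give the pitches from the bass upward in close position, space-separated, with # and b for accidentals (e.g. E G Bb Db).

F Ab Cb

iio is the diminished supertonic triad, borrowed from the parallel minor. In Eb major that root is F.
So the chord is F-Ab-Cb.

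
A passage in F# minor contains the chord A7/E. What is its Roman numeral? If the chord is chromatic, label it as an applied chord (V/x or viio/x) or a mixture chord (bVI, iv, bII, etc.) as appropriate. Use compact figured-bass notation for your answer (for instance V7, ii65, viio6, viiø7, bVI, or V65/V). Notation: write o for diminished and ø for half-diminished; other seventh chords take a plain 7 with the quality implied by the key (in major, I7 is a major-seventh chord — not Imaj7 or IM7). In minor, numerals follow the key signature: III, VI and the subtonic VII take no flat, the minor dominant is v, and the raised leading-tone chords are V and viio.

The pitches A-C#-E-G form a dominant seventh chord rooted on A.
A is not a diatonic chord root with this quality in F# minor, but it lies a perfect fifth above D (VI), so the chord functions as an applied dominant of VI.
With E in the bass the chord is in second inversion, so the figured bass is 43.

V43/VI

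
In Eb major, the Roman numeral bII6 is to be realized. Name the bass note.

Ab

bII in Eb major has root Fb; the chord is Fb-Ab-Cb.
The figure 6 means first inversion — the third is in the bass.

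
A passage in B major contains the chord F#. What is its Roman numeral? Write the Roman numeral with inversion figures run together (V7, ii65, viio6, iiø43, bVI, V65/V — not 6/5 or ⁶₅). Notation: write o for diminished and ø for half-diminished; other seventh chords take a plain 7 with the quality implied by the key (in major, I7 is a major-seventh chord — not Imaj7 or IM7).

V

Stacked in thirds the chord is F#-A#-C#: a major triad on F#.
F# is scale degree 5 in B major, and a major triad on that degree is written V.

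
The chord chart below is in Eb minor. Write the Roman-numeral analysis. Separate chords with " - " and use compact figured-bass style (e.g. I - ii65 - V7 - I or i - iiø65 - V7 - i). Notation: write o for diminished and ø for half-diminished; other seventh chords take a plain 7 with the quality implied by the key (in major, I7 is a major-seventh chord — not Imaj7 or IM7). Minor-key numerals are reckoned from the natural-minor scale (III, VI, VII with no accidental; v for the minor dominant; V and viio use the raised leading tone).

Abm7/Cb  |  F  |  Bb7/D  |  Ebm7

Abm7/Cb: minor seventh chord on Ab = scale degree 4 → iv65.
F: chromatic; F is V of V, so V/V.
Bb7/D has root Bb, degree 5 in Eb minor, so V65.
Ebm7 has root Eb, degree 1 in Eb minor, so i7.

iv65 - V/V - V65 - i7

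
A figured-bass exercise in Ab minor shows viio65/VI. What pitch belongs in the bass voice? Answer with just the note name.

The applied chord viio65/VI is rooted on Eb: Eb-Gb-Bbb-Dbb.
The figure 65 means first inversion — the third is in the bass.

Gb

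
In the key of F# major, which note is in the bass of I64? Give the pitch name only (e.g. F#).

C#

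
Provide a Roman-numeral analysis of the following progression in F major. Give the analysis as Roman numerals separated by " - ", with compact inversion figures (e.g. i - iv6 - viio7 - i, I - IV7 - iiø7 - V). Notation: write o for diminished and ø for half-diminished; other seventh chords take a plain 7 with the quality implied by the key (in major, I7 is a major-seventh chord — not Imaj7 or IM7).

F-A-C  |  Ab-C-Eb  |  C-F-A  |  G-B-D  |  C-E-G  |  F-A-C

F-A-C has root F, degree 1 in F major, so I.
Ab-C-Eb is non-diatonic — bIII, a mixture chord from F minor.
C-F-A: root F is the tonic; major triad there is I64.
G-B-D is the secondary dominant of V (major triad on G): V/V.
C-E-G: major triad on C = scale degree 5 → V.
F-A-C: root F is the tonic; major triad there is I.

I - bIII - I64 - V/V - V - I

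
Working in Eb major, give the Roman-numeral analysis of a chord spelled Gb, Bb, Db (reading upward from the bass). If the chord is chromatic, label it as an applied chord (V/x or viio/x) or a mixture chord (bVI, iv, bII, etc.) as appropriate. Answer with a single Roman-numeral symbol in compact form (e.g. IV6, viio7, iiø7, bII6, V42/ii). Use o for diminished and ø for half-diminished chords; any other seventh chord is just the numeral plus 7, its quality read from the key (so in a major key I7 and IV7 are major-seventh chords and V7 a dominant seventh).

bIII

The pitches Gb-Bb-Db form a major triad rooted on Gb.
Gb is the lowered third degree of Eb major (diatonic 3 would be G). This is a major triad on the lowered third degree, borrowed from the parallel minor.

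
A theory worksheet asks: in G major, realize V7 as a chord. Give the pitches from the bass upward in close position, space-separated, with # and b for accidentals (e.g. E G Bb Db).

The numeral's case and figure indicate a dominant seventh chord. In G major its root, the dominant, is D.
That chord is spelled D-F#-A-C.

D F# A C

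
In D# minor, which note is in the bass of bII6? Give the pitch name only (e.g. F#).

G#

bII in D# minor has root E; the chord is E-G#-B.
The figure 6 means first inversion — the third is in the bass.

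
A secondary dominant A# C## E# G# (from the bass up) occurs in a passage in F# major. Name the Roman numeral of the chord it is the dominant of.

vi

The chord is a dominant seventh chord on A#.
A dominant resolves down a perfect fifth: A# → D#. In F# major, D# is scale degree 6, i.e. vi.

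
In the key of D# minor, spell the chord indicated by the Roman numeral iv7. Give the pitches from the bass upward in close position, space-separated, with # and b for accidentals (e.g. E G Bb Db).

G# B D# F#

The numeral's case and figure indicate a minor seventh chord. In D# minor its root, the fourth degree, is G#.
That chord is spelled G#-B-D#-F#.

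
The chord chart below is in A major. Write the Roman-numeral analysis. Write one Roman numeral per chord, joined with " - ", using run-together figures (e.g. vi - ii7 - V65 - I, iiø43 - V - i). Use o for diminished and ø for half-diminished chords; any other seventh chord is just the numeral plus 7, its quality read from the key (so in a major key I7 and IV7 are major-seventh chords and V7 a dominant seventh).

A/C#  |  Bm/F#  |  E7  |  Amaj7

A/C#: root A is the tonic; major triad there is I6.
Bm/F#: root B is the supertonic; minor triad there is ii64.
E7 has root E, degree 5 in A major, so V7.
Amaj7: major seventh chord on A = scale degree 1 → I7.

I6 - ii64 - V7 - I7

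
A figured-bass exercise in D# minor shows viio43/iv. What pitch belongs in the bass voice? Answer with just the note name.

The applied chord viio43/iv is rooted on F##: F##-A#-C#-E.
The figure 43 means second inversion — the fifth is in the bass.

C#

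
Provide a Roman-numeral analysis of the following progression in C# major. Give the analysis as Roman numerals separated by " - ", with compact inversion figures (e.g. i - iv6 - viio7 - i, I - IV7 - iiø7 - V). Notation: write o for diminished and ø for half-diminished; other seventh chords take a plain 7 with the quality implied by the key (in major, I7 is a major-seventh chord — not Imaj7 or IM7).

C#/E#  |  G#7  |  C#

I6 - V7 - I

C#/E# has root C#, degree 1 in C# major, so I6.
G#7 has root G#, degree 5 in C# major, so V7.
C#: major triad on C# = scale degree 1 → I.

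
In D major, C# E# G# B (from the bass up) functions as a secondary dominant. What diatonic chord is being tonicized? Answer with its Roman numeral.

iii

The chord is a dominant seventh chord on C#.
A dominant resolves down a perfect fifth: C# → F#. In D major, F# is scale degree 3, i.e. iii.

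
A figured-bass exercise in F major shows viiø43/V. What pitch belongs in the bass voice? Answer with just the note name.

The applied chord viiø43/V is rooted on B: B-D-F-A.
The figure 43 means second inversion — the fifth is in the bass.

F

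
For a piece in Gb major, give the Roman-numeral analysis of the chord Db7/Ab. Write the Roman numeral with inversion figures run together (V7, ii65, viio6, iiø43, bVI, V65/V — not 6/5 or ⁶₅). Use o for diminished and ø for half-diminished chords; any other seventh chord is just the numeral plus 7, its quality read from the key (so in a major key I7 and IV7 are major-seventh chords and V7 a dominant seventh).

Stacked in thirds the chord is Db-F-Ab-Cb: a dominant seventh chord on Db.
In Gb major, Db is the dominant; the diatonic dominant seventh chord there is V7.
With Ab in the bass the chord is in second inversion, so the figured bass is 43.

V43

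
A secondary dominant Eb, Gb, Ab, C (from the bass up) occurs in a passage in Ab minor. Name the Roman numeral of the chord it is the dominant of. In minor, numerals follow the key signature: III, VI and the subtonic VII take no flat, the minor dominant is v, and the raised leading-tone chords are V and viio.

The chord is a dominant seventh chord on Ab.
A dominant resolves down a perfect fifth: Ab → Db. In Ab minor, Db is scale degree 4, i.e. iv.

iv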